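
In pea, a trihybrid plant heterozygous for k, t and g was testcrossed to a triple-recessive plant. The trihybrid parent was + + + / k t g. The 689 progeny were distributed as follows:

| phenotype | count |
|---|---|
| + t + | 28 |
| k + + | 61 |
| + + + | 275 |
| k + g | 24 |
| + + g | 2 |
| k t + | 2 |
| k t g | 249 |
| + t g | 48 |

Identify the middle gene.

g

The two rarest classes, + + g and k t +, are the double crossovers. Comparing them with the parentals, only the g allele has switched, so g is the middle locus and the order is k – g – t.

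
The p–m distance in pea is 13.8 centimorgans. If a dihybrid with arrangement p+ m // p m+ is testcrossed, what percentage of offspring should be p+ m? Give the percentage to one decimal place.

A map distance of 13.8 centimorgans corresponds to a recombination frequency of 0.138.
The F1 is p+ m / p m+, so p+ m is a parental gamete class with expected frequency (1 − r)/2 = 0.862/2 = 0.4310.
That is 0.4310 = 43.1% of the progeny.

43.1%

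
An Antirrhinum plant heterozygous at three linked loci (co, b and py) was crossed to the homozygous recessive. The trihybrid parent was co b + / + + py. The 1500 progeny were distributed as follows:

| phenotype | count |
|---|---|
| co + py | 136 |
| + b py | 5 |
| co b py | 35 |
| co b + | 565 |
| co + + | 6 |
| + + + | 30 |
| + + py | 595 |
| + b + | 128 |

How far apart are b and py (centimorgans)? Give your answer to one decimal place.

5.1 centimorgans

The two rarest classes, co + + and + b py, are the double crossovers. Comparing them with the parentals, only the b allele has switched, so b is the middle locus and the order is co – b – py.
Crossovers in the b–py interval produce the single-crossover classes co b py and + + + (35 + 30 = 65) plus the double crossovers (11).
RF(b–py) = (65 + 11) / 1500 = 76/1500 = 0.0507 → 5.1 centimorgans.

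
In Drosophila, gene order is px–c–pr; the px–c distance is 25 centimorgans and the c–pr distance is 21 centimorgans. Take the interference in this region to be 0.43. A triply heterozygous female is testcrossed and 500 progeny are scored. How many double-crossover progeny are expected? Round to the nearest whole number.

Map distances give recombination frequencies of 0.250 and 0.210 for the two intervals.
With interference 0.43 (so coincidence = 0.57), expected double-crossover frequency = 0.250 × 0.210 × 0.57 = 0.02993.
Expected number = 0.02993 × 500 = 14.96 ≈ 15.

15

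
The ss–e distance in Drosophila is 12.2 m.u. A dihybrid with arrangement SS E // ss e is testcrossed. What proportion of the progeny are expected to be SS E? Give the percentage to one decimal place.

43.9%

A map distance of 12.2 m.u. corresponds to a recombination frequency of 0.122.
The F1 is SS E / ss e, so SS E is a parental gamete class with expected frequency (1 − r)/2 = 0.878/2 = 0.4390.
That is 0.4390 = 43.9% of the progeny.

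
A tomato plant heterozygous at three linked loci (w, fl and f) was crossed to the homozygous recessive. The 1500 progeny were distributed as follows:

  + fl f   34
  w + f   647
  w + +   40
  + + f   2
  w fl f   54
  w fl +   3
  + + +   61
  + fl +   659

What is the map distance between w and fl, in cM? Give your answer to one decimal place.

8.0 cM

The two most frequent reciprocal classes, w + f and + fl +, are the parental types, so the F1 was w + f / + fl +.
The two rarest classes, + + f and w fl +, are the double crossovers. Comparing them with the parentals, only the w allele has switched, so w is the middle locus and the order is f – w – fl.
Crossovers in the w–fl interval produce the single-crossover classes w fl f and + + + (54 + 61 = 115) plus the double crossovers (5).
RF(w–fl) = (115 + 5) / 1500 = 120/1500 = 0.0800 → 8.0 cM.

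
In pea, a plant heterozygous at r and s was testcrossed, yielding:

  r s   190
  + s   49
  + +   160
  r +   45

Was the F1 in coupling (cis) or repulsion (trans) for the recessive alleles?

The two most frequent classes are + + (160) and r s (190); these are the parental (non-recombinant) types.
So the F1 carried + + on one chromosome and r s on the other — the recessive alleles are on the same chromosome (cis / coupling).

cis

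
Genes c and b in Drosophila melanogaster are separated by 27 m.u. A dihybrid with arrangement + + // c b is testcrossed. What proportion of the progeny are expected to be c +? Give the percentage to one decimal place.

13.5%

A map distance of 27 m.u. corresponds to a recombination frequency of 0.270.
The F1 is + + / c b, so c + is a recombinant gamete class with expected frequency r/2 = 0.270/2 = 0.1350.
That is 0.1350 = 13.5% of the progeny.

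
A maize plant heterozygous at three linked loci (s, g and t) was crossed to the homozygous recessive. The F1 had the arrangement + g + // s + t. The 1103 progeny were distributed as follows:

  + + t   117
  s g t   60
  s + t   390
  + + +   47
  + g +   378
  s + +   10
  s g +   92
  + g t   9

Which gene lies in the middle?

t

The two rarest classes, + g t and s + +, are the double crossovers. Comparing them with the parentals, only the t allele has switched, so t is the middle locus and the order is g – t – s.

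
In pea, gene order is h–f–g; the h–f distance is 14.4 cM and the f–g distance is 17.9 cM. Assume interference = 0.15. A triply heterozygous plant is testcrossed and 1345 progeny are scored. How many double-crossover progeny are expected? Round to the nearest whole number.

29

Map distances give recombination frequencies of 0.144 and 0.179 for the two intervals.
With interference 0.15 (so coincidence = 0.85), expected double-crossover frequency = 0.144 × 0.179 × 0.85 = 0.02191.
Expected number = 0.02191 × 1345 = 29.47 ≈ 29.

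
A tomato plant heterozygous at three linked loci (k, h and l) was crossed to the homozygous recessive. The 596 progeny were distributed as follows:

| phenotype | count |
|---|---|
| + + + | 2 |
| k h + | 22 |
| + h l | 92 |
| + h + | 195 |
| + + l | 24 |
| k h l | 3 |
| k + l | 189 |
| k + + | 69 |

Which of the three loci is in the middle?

The two most frequent reciprocal classes, k + l and + h +, are the parental types, so the F1 was k + l / + h +.
The two rarest classes, k h l and + + +, are the double crossovers. Comparing them with the parentals, only the h allele has switched, so h is the middle locus and the order is k – h – l.

h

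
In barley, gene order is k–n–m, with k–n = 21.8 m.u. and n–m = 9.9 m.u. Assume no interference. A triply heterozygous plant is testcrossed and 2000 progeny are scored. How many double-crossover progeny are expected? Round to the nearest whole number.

43

Map distances give recombination frequencies of 0.218 and 0.099 for the two intervals.
With no interference, expected double-crossover frequency = 0.218 × 0.099 = 0.02158.
Expected number = 0.02158 × 2000 = 43.16 ≈ 43.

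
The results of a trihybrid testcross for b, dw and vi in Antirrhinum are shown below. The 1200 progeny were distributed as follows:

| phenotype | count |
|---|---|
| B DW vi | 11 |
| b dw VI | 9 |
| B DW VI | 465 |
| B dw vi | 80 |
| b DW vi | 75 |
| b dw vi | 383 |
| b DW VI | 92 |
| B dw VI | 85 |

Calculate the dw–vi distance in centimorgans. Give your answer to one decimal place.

15.0 centimorgans

The two most frequent reciprocal classes, b dw vi and B DW VI, are the parental types, so the F1 was b dw vi / B DW VI.
The two rarest classes, b dw VI and B DW vi, are the double crossovers. Comparing them with the parentals, only the vi allele has switched, so vi is the middle locus and the order is dw – vi – b.
Crossovers in the dw–vi interval produce the single-crossover classes b DW vi and B dw VI (75 + 85 = 160) plus the double crossovers (20).
RF(dw–vi) = (160 + 20) / 1200 = 180/1200 = 0.1500 → 15.0 centimorgans.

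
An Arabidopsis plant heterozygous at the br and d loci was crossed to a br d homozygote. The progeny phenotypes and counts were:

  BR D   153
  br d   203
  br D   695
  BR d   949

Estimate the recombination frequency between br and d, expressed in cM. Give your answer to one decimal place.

The two most frequent classes, BR d (949) and br D (695), are the parental types, so the F1 was BR d / br D.
The recombinant classes are BR D and br d: 153 + 203 = 356.
Recombination frequency = 356/2000 = 0.1780 ≈ 17.8%, i.e. 17.8 cM.

17.8 cM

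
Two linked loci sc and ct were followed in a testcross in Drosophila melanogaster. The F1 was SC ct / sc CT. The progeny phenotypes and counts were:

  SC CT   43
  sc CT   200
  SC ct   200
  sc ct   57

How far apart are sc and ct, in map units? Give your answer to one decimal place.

20.0 map units

The recombinant classes are SC CT and sc ct: 43 + 57 = 100.
Recombination frequency = 100/500 = 0.2000 ≈ 20.0%, i.e. 20.0 map units.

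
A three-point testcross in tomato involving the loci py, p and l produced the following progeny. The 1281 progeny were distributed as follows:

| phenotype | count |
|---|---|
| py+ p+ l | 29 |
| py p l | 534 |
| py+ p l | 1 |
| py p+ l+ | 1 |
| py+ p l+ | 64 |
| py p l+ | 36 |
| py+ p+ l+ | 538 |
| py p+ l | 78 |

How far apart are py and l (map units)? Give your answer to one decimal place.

5.2 map units

The two most frequent reciprocal classes, py+ p+ l+ and py p l, are the parental types, so the F1 was py+ p+ l+ / py p l.
The two rarest classes, py p+ l+ and py+ p l, are the double crossovers. Comparing them with the parentals, only the py allele has switched, so py is the middle locus and the order is p – py – l.
Crossovers in the py–l interval produce the single-crossover classes py+ p+ l and py p l+ (29 + 36 = 65) plus the double crossovers (2).
RF(py–l) = (65 + 2) / 1281 = 67/1281 = 0.0523 → 5.2 map units.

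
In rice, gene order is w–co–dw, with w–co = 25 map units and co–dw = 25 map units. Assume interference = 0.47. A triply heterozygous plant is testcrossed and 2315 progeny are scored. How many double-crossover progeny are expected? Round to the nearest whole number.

77

Map distances give recombination frequencies of 0.250 and 0.250 for the two intervals.
With interference 0.47 (so coincidence = 0.53), expected double-crossover frequency = 0.250 × 0.250 × 0.53 = 0.03313.
Expected number = 0.03313 × 2315 = 76.68 ≈ 77.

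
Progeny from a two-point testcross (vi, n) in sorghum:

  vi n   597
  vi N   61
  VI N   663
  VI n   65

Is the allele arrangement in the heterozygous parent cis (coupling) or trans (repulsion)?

The two most frequent classes are VI N (663) and vi n (597); these are the parental (non-recombinant) types.
So the F1 carried VI N on one chromosome and vi n on the other — the recessive alleles are on the same chromosome (cis / coupling).

cis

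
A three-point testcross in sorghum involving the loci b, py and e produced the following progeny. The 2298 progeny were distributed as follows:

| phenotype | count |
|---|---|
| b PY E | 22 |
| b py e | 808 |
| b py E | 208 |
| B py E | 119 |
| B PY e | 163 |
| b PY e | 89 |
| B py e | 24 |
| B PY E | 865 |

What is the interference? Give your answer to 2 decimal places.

0.00

The two most frequent reciprocal classes, B PY E and b py e, are the parental types, so the F1 was B PY E / b py e.
The two rarest classes, b PY E and B py e, are the double crossovers. Comparing them with the parentals, only the b allele has switched, so b is the middle locus and the order is e – b – py.
e–b: (371 + 46)/2298 = 0.1815; b–py: (208 + 46)/2298 = 0.1105.
Expected DCO frequency = 0.1815 × 0.1105 ≈ 0.02006; observed = 46/2298 ≈ 0.02002.
Coefficient of coincidence = 0.02002/0.02006 ≈ 1.00; interference = 1 − 1.00 = 0.00.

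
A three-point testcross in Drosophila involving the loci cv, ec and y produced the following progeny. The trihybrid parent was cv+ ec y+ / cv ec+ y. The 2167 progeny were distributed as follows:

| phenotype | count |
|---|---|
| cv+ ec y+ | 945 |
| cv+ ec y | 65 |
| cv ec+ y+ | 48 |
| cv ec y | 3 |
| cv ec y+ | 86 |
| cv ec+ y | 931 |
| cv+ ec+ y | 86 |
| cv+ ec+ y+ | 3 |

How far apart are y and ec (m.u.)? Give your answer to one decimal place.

The two rarest classes, cv+ ec+ y+ and cv ec y, are the double crossovers. Comparing them with the parentals, only the ec allele has switched, so ec is the middle locus and the order is cv – ec – y.
Crossovers in the ec–y interval produce the single-crossover classes cv+ ec y and cv ec+ y+ (65 + 48 = 113) plus the double crossovers (6).
RF(ec–y) = (113 + 6) / 2167 = 119/2167 = 0.0549 → 5.5 m.u.

5.5 m.u.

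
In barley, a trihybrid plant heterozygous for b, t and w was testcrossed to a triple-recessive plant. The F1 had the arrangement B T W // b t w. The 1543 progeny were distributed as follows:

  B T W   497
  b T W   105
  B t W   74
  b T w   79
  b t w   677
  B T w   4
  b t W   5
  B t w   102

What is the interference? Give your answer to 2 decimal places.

The two rarest classes, B T w and b t W, are the double crossovers. Comparing them with the parentals, only the w allele has switched, so w is the middle locus and the order is t – w – b.
t–w: (153 + 9)/1543 = 0.1050; w–b: (207 + 9)/1543 = 0.1400.
Expected DCO frequency = 0.1050 × 0.1400 ≈ 0.01470; observed = 9/1543 ≈ 0.00583.
Coefficient of coincidence = 0.00583/0.01470 ≈ 0.40; interference = 1 − 0.40 = 0.60.

0.60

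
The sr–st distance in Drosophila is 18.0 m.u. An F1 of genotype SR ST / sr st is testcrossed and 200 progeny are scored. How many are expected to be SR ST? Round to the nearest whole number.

A map distance of 18.0 m.u. corresponds to a recombination frequency of 0.180.
The F1 is SR ST / sr st, so SR ST is a parental gamete class with expected frequency (1 − r)/2 = 0.820/2 = 0.4100.
Expected number = 0.4100 × 200 = 82.00 ≈ 82.

82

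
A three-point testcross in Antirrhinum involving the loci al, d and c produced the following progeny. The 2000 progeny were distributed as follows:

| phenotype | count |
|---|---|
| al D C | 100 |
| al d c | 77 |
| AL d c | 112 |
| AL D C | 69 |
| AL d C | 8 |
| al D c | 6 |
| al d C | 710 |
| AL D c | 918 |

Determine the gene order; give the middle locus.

al

The two most frequent reciprocal classes, AL D c and al d C, are the parental types, so the F1 was AL D c / al d C.
The two rarest classes, al D c and AL d C, are the double crossovers. Comparing them with the parentals, only the al allele has switched, so al is the middle locus and the order is c – al – d.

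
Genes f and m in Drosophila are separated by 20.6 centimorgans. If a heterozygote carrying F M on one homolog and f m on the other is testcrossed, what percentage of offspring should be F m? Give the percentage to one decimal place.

10.3%

A map distance of 20.6 centimorgans corresponds to a recombination frequency of 0.206.
The F1 is F M / f m, so F m is a recombinant gamete class with expected frequency r/2 = 0.206/2 = 0.1030.
That is 0.1030 = 10.3% of the progeny.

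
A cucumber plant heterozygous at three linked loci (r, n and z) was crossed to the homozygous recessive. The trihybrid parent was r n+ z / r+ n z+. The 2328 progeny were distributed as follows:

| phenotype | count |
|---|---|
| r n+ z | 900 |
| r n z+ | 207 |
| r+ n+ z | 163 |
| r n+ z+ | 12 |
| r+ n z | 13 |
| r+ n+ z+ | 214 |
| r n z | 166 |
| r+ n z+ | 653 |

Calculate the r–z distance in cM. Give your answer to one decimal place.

17.0 cM

The two rarest classes, r n+ z+ and r+ n z, are the double crossovers. Comparing them with the parentals, only the z allele has switched, so z is the middle locus and the order is n – z – r.
Crossovers in the z–r interval produce the single-crossover classes r+ n+ z and r n z+ (163 + 207 = 370) plus the double crossovers (25).
RF(z–r) = (370 + 25) / 2328 = 395/2328 = 0.1697 → 17.0 cM.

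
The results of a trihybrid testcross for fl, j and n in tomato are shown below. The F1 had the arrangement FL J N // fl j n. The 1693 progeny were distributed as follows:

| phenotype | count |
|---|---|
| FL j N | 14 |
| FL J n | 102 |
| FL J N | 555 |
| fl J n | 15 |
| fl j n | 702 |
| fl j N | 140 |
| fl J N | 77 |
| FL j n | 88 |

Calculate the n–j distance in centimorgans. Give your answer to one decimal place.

The two rarest classes, FL j N and fl J n, are the double crossovers. Comparing them with the parentals, only the j allele has switched, so j is the middle locus and the order is fl – j – n.
Crossovers in the j–n interval produce the single-crossover classes FL J n and fl j N (102 + 140 = 242) plus the double crossovers (29).
RF(j–n) = (242 + 29) / 1693 = 271/1693 = 0.1601 → 16.0 centimorgans.

16.0 centimorgans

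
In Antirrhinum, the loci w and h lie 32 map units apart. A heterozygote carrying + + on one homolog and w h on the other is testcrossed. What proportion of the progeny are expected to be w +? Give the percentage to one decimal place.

A map distance of 32 map units corresponds to a recombination frequency of 0.320.
The F1 is + + / w h, so w + is a recombinant gamete class with expected frequency r/2 = 0.320/2 = 0.1600.
That is 0.1600 = 16.0% of the progeny.

16.0%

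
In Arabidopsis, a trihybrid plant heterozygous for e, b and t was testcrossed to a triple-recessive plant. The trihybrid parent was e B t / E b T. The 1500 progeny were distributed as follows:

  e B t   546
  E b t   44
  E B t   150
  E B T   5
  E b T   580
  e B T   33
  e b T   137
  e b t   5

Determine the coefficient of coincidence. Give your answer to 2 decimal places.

The two rarest classes, e b t and E B T, are the double crossovers. Comparing them with the parentals, only the b allele has switched, so b is the middle locus and the order is e – b – t.
e–b: (287 + 10)/1500 = 0.1980; b–t: (77 + 10)/1500 = 0.0580.
Expected DCO frequency = 0.1980 × 0.0580 ≈ 0.01148; observed = 10/1500 ≈ 0.00667.
Coefficient of coincidence = 0.00667/0.01148 ≈ 0.58.

0.58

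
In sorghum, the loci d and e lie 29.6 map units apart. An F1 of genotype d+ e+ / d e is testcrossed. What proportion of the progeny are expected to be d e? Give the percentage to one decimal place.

A map distance of 29.6 map units corresponds to a recombination frequency of 0.296.
The F1 is d+ e+ / d e, so d e is a parental gamete class with expected frequency (1 − r)/2 = 0.704/2 = 0.3520.
That is 0.3520 = 35.2% of the progeny.

35.2%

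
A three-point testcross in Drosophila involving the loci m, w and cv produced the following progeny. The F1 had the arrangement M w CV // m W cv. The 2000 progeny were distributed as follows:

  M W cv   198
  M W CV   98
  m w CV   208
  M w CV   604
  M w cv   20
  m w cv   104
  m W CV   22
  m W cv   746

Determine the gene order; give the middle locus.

The two rarest classes, M w cv and m W CV, are the double crossovers. Comparing them with the parentals, only the cv allele has switched, so cv is the middle locus and the order is w – cv – m.

cv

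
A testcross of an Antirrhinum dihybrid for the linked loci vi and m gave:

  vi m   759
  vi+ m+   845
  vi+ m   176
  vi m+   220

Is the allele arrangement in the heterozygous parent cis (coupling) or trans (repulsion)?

cis

The two most frequent classes are vi+ m+ (845) and vi m (759); these are the parental (non-recombinant) types.
So the F1 carried vi+ m+ on one chromosome and vi m on the other — the recessive alleles are on the same chromosome (cis / coupling).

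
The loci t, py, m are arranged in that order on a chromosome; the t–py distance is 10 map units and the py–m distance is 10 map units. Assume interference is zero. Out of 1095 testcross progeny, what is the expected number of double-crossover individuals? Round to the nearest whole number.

Map distances give recombination frequencies of 0.100 and 0.100 for the two intervals.
With no interference, expected double-crossover frequency = 0.100 × 0.100 = 0.01000.
Expected number = 0.01000 × 1095 = 10.95 ≈ 11.

11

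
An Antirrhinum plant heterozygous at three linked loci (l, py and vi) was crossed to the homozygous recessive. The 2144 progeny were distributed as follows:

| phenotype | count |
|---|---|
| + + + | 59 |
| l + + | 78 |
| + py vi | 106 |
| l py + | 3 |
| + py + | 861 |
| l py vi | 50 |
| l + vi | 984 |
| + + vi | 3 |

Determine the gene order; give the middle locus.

l

The two most frequent reciprocal classes, + py + and l + vi, are the parental types, so the F1 was + py + / l + vi.
The two rarest classes, l py + and + + vi, are the double crossovers. Comparing them with the parentals, only the l allele has switched, so l is the middle locus and the order is py – l – vi.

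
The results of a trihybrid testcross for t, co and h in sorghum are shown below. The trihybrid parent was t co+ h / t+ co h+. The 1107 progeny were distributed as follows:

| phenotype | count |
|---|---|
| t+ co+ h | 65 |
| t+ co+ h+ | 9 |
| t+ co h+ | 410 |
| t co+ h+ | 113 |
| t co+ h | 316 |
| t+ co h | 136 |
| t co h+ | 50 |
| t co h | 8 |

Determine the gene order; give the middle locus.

The two rarest classes, t co h and t+ co+ h+, are the double crossovers. Comparing them with the parentals, only the co allele has switched, so co is the middle locus and the order is t – co – h.

co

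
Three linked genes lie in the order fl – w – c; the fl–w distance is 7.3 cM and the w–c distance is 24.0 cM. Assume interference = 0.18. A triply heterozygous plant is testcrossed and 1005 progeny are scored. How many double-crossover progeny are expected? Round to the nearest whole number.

14

Map distances give recombination frequencies of 0.073 and 0.240 for the two intervals.
With interference 0.18 (so coincidence = 0.82), expected double-crossover frequency = 0.073 × 0.240 × 0.82 = 0.01437.
Expected number = 0.01437 × 1005 = 14.44 ≈ 14.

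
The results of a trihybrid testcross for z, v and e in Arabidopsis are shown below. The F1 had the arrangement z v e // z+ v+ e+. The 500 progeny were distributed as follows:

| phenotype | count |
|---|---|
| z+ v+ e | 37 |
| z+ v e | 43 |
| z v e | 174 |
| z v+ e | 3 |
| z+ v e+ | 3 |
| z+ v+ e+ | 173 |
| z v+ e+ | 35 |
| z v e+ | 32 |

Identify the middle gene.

v

The two rarest classes, z v+ e and z+ v e+, are the double crossovers. Comparing them with the parentals, only the v allele has switched, so v is the middle locus and the order is z – v – e.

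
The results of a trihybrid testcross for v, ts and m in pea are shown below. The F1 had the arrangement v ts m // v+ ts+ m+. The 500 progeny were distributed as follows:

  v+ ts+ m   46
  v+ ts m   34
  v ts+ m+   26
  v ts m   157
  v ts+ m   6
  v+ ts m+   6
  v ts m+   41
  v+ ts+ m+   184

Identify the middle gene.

The two rarest classes, v ts+ m and v+ ts m+, are the double crossovers. Comparing them with the parentals, only the ts allele has switched, so ts is the middle locus and the order is m – ts – v.

ts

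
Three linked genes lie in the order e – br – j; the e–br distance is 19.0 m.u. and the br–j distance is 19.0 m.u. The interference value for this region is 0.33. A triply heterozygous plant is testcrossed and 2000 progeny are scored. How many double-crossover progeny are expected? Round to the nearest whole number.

48

Map distances give recombination frequencies of 0.190 and 0.190 for the two intervals.
With interference 0.33 (so coincidence = 0.67), expected double-crossover frequency = 0.190 × 0.190 × 0.67 = 0.02419.
Expected number = 0.02419 × 2000 = 48.37 ≈ 48.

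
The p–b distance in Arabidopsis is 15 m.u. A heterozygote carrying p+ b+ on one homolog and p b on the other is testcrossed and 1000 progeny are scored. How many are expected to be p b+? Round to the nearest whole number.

75

A map distance of 15 m.u. corresponds to a recombination frequency of 0.150.
The F1 is p+ b+ / p b, so p b+ is a recombinant gamete class with expected frequency r/2 = 0.150/2 = 0.0750.
Expected number = 0.0750 × 1000 = 75.00 ≈ 75.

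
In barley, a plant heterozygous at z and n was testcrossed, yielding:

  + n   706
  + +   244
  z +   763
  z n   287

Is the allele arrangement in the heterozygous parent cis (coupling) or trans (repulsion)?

trans

The two most frequent classes are + n (706) and z + (763); these are the parental (non-recombinant) types.
So the F1 carried + n on one chromosome and z + on the other — the recessive alleles are on opposite chromosomes (trans / repulsion).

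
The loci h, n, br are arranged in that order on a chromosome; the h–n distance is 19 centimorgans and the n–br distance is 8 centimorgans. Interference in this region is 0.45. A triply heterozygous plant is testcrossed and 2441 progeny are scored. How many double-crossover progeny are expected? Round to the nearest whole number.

Map distances give recombination frequencies of 0.190 and 0.080 for the two intervals.
With interference 0.45 (so coincidence = 0.55), expected double-crossover frequency = 0.190 × 0.080 × 0.55 = 0.00836.
Expected number = 0.00836 × 2441 = 20.41 ≈ 20.

20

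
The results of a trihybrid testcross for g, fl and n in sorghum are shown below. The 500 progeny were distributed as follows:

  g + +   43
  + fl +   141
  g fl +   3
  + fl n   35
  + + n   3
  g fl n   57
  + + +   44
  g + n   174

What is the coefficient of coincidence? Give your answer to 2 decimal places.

The two most frequent reciprocal classes, + fl + and g + n, are the parental types, so the F1 was + fl + / g + n.
The two rarest classes, g fl + and + + n, are the double crossovers. Comparing them with the parentals, only the g allele has switched, so g is the middle locus and the order is fl – g – n.
fl–g: (101 + 6)/500 = 0.2140; g–n: (78 + 6)/500 = 0.1680.
Expected DCO frequency = 0.2140 × 0.1680 ≈ 0.03595; observed = 6/500 ≈ 0.01200.
Coefficient of coincidence = 0.01200/0.03595 ≈ 0.33.

0.33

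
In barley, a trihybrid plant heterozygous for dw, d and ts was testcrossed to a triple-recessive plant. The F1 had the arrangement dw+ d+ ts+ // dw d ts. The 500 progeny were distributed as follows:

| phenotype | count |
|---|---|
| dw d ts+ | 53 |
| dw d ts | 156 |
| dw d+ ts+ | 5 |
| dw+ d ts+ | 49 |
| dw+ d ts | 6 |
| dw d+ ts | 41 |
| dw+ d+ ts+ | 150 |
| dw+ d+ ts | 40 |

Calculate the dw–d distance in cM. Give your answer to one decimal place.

The two rarest classes, dw d+ ts+ and dw+ d ts, are the double crossovers. Comparing them with the parentals, only the dw allele has switched, so dw is the middle locus and the order is d – dw – ts.
Crossovers in the d–dw interval produce the single-crossover classes dw+ d ts+ and dw d+ ts (49 + 41 = 90) plus the double crossovers (11).
RF(d–dw) = (90 + 11) / 500 = 101/500 = 0.2020 → 20.2 cM.

20.2 cM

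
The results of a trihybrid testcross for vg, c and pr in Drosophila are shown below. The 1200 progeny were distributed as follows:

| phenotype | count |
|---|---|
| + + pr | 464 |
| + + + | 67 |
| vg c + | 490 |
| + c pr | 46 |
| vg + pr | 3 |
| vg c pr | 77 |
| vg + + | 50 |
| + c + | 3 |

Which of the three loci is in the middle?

The two most frequent reciprocal classes, + + pr and vg c +, are the parental types, so the F1 was + + pr / vg c +.
The two rarest classes, vg + pr and + c +, are the double crossovers. Comparing them with the parentals, only the vg allele has switched, so vg is the middle locus and the order is c – vg – pr.

vg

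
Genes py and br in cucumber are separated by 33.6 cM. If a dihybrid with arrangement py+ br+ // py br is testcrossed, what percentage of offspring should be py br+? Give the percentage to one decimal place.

A map distance of 33.6 cM corresponds to a recombination frequency of 0.336.
The F1 is py+ br+ / py br, so py br+ is a recombinant gamete class with expected frequency r/2 = 0.336/2 = 0.1680.
That is 0.1680 = 16.8% of the progeny.

16.8%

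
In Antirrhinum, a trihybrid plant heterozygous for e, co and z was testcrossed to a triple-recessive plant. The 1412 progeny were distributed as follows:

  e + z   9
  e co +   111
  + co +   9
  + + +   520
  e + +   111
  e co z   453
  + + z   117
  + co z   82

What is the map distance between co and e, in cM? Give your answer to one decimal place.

The two most frequent reciprocal classes, e co z and + + +, are the parental types, so the F1 was e co z / + + +.
The two rarest classes, e + z and + co +, are the double crossovers. Comparing them with the parentals, only the co allele has switched, so co is the middle locus and the order is z – co – e.
Crossovers in the co–e interval produce the single-crossover classes + co z and e + + (82 + 111 = 193) plus the double crossovers (18).
RF(co–e) = (193 + 18) / 1412 = 211/1412 = 0.1494 → 14.9 cM.

14.9 cM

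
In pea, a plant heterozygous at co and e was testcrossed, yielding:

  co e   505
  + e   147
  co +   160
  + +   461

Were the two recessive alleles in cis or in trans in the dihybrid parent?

cis

The two most frequent classes are + + (461) and co e (505); these are the parental (non-recombinant) types.
So the F1 carried + + on one chromosome and co e on the other — the recessive alleles are on the same chromosome (cis / coupling).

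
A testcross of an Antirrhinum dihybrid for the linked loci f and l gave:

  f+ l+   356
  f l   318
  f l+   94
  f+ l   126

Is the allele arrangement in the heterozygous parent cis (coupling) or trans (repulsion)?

The two most frequent classes are f+ l+ (356) and f l (318); these are the parental (non-recombinant) types.
So the F1 carried f+ l+ on one chromosome and f l on the other — the recessive alleles are on the same chromosome (cis / coupling).

cis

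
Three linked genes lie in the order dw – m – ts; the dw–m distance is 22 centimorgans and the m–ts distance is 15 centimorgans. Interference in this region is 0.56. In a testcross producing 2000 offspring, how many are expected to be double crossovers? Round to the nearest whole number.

Map distances give recombination frequencies of 0.220 and 0.150 for the two intervals.
With interference 0.56 (so coincidence = 0.44), expected double-crossover frequency = 0.220 × 0.150 × 0.44 = 0.01452.
Expected number = 0.01452 × 2000 = 29.04 ≈ 29.

29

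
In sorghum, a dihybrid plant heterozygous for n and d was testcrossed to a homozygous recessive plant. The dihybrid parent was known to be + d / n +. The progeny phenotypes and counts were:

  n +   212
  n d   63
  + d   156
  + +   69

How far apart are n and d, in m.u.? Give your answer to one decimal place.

26.4 m.u.

The recombinant classes are + + and n d: 69 + 63 = 132.
Recombination frequency = 132/500 = 0.2640 ≈ 26.4%, i.e. 26.4 m.u.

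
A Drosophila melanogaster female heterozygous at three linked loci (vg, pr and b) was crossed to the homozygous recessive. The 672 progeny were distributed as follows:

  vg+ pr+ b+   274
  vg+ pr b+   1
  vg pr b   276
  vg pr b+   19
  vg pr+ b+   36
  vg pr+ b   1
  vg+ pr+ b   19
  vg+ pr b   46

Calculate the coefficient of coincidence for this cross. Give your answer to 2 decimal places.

0.40

The two most frequent reciprocal classes, vg+ pr+ b+ and vg pr b, are the parental types, so the F1 was vg+ pr+ b+ / vg pr b.
The two rarest classes, vg+ pr b+ and vg pr+ b, are the double crossovers. Comparing them with the parentals, only the pr allele has switched, so pr is the middle locus and the order is vg – pr – b.
vg–pr: (82 + 2)/672 = 0.1250; pr–b: (38 + 2)/672 = 0.0595.
Expected DCO frequency = 0.1250 × 0.0595 ≈ 0.00744; observed = 2/672 ≈ 0.00298.
Coefficient of coincidence = 0.00298/0.00744 ≈ 0.40.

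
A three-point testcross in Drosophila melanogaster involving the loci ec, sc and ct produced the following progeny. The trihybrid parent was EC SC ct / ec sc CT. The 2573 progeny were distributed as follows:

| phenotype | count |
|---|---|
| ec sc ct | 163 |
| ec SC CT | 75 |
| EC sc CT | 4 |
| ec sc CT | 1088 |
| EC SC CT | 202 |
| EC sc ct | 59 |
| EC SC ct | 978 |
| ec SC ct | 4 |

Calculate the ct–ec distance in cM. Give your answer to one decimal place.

14.5 cM

The two rarest classes, ec SC ct and EC sc CT, are the double crossovers. Comparing them with the parentals, only the ec allele has switched, so ec is the middle locus and the order is sc – ec – ct.
Crossovers in the ec–ct interval produce the single-crossover classes EC SC CT and ec sc ct (202 + 163 = 365) plus the double crossovers (8).
RF(ec–ct) = (365 + 8) / 2573 = 373/2573 = 0.1450 → 14.5 cM.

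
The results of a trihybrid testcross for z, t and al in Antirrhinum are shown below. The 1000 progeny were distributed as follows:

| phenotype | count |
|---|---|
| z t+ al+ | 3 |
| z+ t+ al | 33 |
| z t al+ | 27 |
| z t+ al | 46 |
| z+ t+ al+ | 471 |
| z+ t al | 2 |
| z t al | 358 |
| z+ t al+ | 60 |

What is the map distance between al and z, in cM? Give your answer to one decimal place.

6.5 cM

The two most frequent reciprocal classes, z t al and z+ t+ al+, are the parental types, so the F1 was z t al / z+ t+ al+.
The two rarest classes, z+ t al and z t+ al+, are the double crossovers. Comparing them with the parentals, only the z allele has switched, so z is the middle locus and the order is t – z – al.
Crossovers in the z–al interval produce the single-crossover classes z t al+ and z+ t+ al (27 + 33 = 60) plus the double crossovers (5).
RF(z–al) = (60 + 5) / 1000 = 65/1000 = 0.0650 → 6.5 cM.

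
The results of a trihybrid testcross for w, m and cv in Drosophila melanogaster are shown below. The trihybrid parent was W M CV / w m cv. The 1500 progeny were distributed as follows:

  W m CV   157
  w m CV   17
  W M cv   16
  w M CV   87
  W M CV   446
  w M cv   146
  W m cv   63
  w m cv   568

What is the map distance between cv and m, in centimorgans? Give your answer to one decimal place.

22.4 centimorgans

The two rarest classes, W M cv and w m CV, are the double crossovers. Comparing them with the parentals, only the cv allele has switched, so cv is the middle locus and the order is m – cv – w.
Crossovers in the m–cv interval produce the single-crossover classes W m CV and w M cv (157 + 146 = 303) plus the double crossovers (33).
RF(m–cv) = (303 + 33) / 1500 = 336/1500 = 0.2240 → 22.4 centimorgans.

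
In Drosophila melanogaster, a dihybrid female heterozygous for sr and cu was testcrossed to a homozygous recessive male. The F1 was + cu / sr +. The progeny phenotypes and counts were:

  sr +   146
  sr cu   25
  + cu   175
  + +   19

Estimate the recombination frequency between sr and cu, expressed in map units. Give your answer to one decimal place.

12.1 map units

The recombinant classes are + + and sr cu: 19 + 25 = 44.
Recombination frequency = 44/365 = 0.1205 ≈ 12.1%, i.e. 12.1 map units.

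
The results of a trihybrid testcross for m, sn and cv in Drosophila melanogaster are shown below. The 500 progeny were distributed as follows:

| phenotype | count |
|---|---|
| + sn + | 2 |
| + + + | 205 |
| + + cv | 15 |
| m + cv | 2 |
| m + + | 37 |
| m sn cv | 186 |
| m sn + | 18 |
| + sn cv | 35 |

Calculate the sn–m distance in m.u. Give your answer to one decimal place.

The two most frequent reciprocal classes, m sn cv and + + +, are the parental types, so the F1 was m sn cv / + + +.
The two rarest classes, m + cv and + sn +, are the double crossovers. Comparing them with the parentals, only the sn allele has switched, so sn is the middle locus and the order is cv – sn – m.
Crossovers in the sn–m interval produce the single-crossover classes + sn cv and m + + (35 + 37 = 72) plus the double crossovers (4).
RF(sn–m) = (72 + 4) / 500 = 76/500 = 0.1520 → 15.2 m.u.

15.2 m.u.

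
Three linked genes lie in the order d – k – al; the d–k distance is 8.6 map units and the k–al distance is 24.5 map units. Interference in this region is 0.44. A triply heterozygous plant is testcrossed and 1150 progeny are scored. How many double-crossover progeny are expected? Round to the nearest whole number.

14

Map distances give recombination frequencies of 0.086 and 0.245 for the two intervals.
With interference 0.44 (so coincidence = 0.56), expected double-crossover frequency = 0.086 × 0.245 × 0.56 = 0.01180.
Expected number = 0.01180 × 1150 = 13.57 ≈ 14.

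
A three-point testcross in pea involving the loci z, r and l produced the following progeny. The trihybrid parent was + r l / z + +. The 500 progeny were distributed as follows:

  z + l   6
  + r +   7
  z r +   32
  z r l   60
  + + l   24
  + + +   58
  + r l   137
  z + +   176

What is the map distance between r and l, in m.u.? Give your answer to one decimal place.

The two rarest classes, + r + and z + l, are the double crossovers. Comparing them with the parentals, only the l allele has switched, so l is the middle locus and the order is r – l – z.
Crossovers in the r–l interval produce the single-crossover classes + + l and z r + (24 + 32 = 56) plus the double crossovers (13).
RF(r–l) = (56 + 13) / 500 = 69/500 = 0.1380 → 13.8 m.u.

13.8 m.u.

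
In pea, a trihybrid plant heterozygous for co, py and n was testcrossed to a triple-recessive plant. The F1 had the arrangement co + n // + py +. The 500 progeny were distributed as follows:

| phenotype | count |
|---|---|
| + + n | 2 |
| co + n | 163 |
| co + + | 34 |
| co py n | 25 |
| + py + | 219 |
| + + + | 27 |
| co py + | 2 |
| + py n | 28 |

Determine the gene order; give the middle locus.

The two rarest classes, + + n and co py +, are the double crossovers. Comparing them with the parentals, only the co allele has switched, so co is the middle locus and the order is n – co – py.

co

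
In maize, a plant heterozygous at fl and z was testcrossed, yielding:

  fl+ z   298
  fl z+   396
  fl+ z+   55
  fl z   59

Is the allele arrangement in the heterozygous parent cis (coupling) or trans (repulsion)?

trans

The two most frequent classes are fl+ z (298) and fl z+ (396); these are the parental (non-recombinant) types.
So the F1 carried fl+ z on one chromosome and fl z+ on the other — the recessive alleles are on opposite chromosomes (trans / repulsion).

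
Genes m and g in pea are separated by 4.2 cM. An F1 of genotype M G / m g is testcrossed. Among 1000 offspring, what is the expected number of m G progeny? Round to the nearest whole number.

21

A map distance of 4.2 cM corresponds to a recombination frequency of 0.042.
The F1 is M G / m g, so m G is a recombinant gamete class with expected frequency r/2 = 0.042/2 = 0.0210.
Expected number = 0.0210 × 1000 = 21.00 ≈ 21.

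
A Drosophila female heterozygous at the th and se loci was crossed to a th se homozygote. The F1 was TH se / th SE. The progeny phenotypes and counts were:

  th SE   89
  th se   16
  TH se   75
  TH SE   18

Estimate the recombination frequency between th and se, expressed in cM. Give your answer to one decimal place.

The recombinant classes are TH SE and th se: 18 + 16 = 34.
Recombination frequency = 34/198 = 0.1717 ≈ 17.2%, i.e. 17.2 cM.

17.2 cM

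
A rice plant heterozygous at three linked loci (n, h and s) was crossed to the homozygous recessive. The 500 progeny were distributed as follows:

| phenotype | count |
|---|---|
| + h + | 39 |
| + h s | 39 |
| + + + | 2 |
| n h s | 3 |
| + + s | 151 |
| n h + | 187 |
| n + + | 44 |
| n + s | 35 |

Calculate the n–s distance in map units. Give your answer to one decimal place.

The two most frequent reciprocal classes, + + s and n h +, are the parental types, so the F1 was + + s / n h +.
The two rarest classes, + + + and n h s, are the double crossovers. Comparing them with the parentals, only the s allele has switched, so s is the middle locus and the order is n – s – h.
Crossovers in the n–s interval produce the single-crossover classes n + s and + h + (35 + 39 = 74) plus the double crossovers (5).
RF(n–s) = (74 + 5) / 500 = 79/500 = 0.1580 → 15.8 map units.

15.8 map units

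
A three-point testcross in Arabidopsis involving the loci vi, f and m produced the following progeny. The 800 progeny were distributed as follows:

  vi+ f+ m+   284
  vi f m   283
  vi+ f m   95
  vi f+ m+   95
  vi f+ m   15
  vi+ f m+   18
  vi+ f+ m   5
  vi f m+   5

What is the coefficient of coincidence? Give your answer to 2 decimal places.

0.93

The two most frequent reciprocal classes, vi+ f+ m+ and vi f m, are the parental types, so the F1 was vi+ f+ m+ / vi f m.
The two rarest classes, vi+ f+ m and vi f m+, are the double crossovers. Comparing them with the parentals, only the m allele has switched, so m is the middle locus and the order is vi – m – f.
vi–m: (190 + 10)/800 = 0.2500; m–f: (33 + 10)/800 = 0.0537.
Expected DCO frequency = 0.2500 × 0.0537 ≈ 0.01342; observed = 10/800 ≈ 0.01250.
Coefficient of coincidence = 0.01250/0.01342 ≈ 0.93.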